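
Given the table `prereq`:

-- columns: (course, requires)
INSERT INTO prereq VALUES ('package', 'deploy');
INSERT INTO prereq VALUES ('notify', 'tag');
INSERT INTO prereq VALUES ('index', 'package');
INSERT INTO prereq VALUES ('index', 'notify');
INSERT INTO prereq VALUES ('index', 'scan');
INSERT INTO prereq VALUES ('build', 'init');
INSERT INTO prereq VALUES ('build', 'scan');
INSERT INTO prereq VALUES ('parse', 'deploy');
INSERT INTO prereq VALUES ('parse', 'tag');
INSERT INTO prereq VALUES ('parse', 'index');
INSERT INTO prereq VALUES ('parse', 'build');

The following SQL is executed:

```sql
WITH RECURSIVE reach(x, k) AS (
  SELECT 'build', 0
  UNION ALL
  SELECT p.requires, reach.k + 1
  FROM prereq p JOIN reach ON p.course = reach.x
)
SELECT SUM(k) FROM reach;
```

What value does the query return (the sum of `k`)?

Base: (build, k=0).
Iteration 1: edges from {build} -> (init, k=1), (scan, k=1).
Iteration 2: no outgoing edges from {init,scan}; recursion stops.
SUM(k) = 0 + 1 + 1 = 2.

2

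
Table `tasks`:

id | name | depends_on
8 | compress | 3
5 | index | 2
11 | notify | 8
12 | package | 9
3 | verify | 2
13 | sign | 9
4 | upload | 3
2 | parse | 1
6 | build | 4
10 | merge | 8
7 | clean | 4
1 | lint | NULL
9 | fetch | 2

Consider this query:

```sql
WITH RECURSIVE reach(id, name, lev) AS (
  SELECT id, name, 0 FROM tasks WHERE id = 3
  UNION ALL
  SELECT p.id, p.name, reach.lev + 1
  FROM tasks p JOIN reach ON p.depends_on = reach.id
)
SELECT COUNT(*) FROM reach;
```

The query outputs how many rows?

7

Base: id=3 (verify) at lev 0.
Iteration 1: rows with depends_on in {3} -> upload (id 4, lev 1), compress (id 8, lev 1).
Iteration 2: rows with depends_on in {4,8} -> build (id 6, lev 2), clean (id 7, lev 2), merge (id 10, lev 2), notify (id 11, lev 2).
Iteration 3: no rows with depends_on in {6,7,10,11}; recursion stops.
Total rows emitted: 7.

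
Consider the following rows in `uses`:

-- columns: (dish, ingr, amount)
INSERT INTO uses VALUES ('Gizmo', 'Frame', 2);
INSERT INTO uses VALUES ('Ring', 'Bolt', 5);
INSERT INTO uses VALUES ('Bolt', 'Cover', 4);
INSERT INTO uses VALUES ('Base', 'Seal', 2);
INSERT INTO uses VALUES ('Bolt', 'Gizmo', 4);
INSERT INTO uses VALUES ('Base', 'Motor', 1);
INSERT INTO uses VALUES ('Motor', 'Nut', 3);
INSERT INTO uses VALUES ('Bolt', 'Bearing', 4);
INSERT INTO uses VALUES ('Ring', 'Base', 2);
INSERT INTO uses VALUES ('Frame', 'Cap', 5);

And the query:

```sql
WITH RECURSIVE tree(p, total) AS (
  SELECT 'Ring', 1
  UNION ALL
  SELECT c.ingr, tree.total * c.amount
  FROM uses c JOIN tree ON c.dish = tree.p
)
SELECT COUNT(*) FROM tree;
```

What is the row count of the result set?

Base: (Ring, total=1).
Iteration 1: components of {Ring} -> Base = 1*2 = 2, Bolt = 1*5 = 5.
Iteration 2: components of {Base,Bolt} -> Bearing = 5*4 = 20, Cover = 5*4 = 20, Gizmo = 5*4 = 20, Motor = 2*1 = 2, Seal = 2*2 = 4.
Iteration 3: components of {Bearing,Cover,Gizmo,Motor,Seal} -> Frame = 20*2 = 40, Nut = 2*3 = 6.
Iteration 4: components of {Frame,Nut} -> Cap = 40*5 = 200.
Iteration 5: no further components; recursion stops.
Total rows emitted: 11.

11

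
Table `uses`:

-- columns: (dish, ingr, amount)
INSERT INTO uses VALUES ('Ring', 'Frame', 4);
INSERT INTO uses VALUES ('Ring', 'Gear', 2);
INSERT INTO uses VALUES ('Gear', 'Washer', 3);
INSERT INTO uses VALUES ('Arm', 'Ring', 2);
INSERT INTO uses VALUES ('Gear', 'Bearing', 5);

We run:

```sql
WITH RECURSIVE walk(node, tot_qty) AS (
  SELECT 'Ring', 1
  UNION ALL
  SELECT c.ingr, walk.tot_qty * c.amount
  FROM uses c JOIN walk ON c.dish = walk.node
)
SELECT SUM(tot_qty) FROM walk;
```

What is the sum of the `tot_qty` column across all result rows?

23

Base: (Ring, tot_qty=1).
Iteration 1: components of {Ring} -> Frame = 1*4 = 4, Gear = 1*2 = 2.
Iteration 2: components of {Frame,Gear} -> Bearing = 2*5 = 10, Washer = 2*3 = 6.
Iteration 3: no further components; recursion stops.
SUM(tot_qty) = 1 + 2 + 4 + 6 + 10 = 23.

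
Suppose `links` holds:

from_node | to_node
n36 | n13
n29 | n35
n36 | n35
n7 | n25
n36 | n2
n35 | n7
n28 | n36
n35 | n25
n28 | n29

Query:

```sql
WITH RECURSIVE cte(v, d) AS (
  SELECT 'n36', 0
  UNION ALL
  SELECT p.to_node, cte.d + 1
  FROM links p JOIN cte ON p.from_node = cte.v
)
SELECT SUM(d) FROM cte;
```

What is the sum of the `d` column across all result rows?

Base: (n36, d=0).
Iteration 1: edges from {n36} -> (n13, d=1), (n2, d=1), (n35, d=1).
Iteration 2: edges from {n13,n2,n35} -> (n25, d=2), (n7, d=2).
Iteration 3: edges from {n25,n7} -> (n25, d=3).
Iteration 4: no outgoing edges from {n25}; recursion stops.
SUM(d) = 0 + 1 + 1 + 1 + 2 + 2 + 3 = 10.

10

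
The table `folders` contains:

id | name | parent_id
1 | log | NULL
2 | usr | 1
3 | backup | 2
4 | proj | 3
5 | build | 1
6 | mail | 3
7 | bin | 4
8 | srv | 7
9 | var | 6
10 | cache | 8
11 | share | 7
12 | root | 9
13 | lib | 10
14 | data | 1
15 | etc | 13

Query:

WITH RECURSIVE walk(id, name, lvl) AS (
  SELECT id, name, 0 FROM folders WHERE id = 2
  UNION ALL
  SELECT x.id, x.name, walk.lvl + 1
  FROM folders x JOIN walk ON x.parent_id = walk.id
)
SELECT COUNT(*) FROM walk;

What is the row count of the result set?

Base: id=2 (usr) at lvl 0.
Iteration 1: rows with parent_id in {2} -> backup (id 3, lvl 1).
Iteration 2: rows with parent_id in {3} -> proj (id 4, lvl 2), mail (id 6, lvl 2).
Iteration 3: rows with parent_id in {4,6} -> bin (id 7, lvl 3), var (id 9, lvl 3).
Iteration 4: rows with parent_id in {7,9} -> srv (id 8, lvl 4), share (id 11, lvl 4), root (id 12, lvl 4).
Iteration 5: rows with parent_id in {8,11,12} -> cache (id 10, lvl 5).
Iteration 6: rows with parent_id in {10} -> lib (id 13, lvl 6).
Iteration 7: rows with parent_id in {13} -> etc (id 15, lvl 7).
Iteration 8: no rows with parent_id in {15}; recursion stops.
Total rows emitted: 12.

12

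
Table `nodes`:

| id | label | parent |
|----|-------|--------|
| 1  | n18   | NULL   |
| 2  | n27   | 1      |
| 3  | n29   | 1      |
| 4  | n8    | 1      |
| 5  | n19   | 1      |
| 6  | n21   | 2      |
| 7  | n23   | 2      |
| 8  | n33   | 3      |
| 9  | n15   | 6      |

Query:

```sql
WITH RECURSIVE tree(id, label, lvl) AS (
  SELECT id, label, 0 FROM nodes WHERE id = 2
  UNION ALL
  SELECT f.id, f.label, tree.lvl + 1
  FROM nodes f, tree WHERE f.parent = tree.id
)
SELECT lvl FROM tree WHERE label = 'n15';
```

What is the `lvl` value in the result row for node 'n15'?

2

Base: id=2 (n27) at lvl 0.
Iteration 1: rows with parent in {2} -> n21 (id 6, lvl 1), n23 (id 7, lvl 1).
Iteration 2: rows with parent in {6,7} -> n15 (id 9, lvl 2).
Iteration 3: no rows with parent in {9}; recursion stops.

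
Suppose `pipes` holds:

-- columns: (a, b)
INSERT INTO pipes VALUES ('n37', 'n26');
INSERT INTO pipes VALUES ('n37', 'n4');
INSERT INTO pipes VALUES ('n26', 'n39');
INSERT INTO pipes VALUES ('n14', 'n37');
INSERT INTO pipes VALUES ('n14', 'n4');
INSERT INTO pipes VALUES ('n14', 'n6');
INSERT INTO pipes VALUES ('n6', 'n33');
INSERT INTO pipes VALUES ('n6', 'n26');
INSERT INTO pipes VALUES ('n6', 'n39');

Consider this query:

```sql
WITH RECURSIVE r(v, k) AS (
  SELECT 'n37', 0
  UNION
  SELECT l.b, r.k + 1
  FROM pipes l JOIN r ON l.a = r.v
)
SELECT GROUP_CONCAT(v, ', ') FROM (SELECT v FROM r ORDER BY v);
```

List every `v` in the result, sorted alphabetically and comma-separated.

n26, n37, n39, n4

Base: (n37, k=0).
Iteration 1: edges from {n37} -> (n26, k=1), (n4, k=1).
Iteration 2: edges from {n26,n4} -> (n39, k=2).
Iteration 3: no outgoing edges from {n39}; recursion stops.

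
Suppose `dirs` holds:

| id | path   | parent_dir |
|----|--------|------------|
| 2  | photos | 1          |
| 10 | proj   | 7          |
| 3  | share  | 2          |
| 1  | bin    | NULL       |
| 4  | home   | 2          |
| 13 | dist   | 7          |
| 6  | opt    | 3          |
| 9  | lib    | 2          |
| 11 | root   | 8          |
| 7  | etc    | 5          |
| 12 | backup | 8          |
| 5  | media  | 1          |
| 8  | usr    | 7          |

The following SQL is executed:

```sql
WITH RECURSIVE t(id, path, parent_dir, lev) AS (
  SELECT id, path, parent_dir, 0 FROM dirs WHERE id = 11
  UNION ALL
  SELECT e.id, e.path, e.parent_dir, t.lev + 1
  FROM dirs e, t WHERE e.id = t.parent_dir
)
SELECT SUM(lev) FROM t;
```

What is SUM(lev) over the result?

Base: id=11 (root), parent_dir=8, lev 0.
Iteration 1: join on id=8 -> usr (id 8, parent_dir=7, lev 1).
Iteration 2: join on id=7 -> etc (id 7, parent_dir=5, lev 2).
Iteration 3: join on id=5 -> media (id 5, parent_dir=1, lev 3).
Iteration 4: join on id=1 -> bin (id 1, parent_dir=NULL, lev 4).
Iteration 5: parent_dir is NULL; no match; recursion stops.
SUM(lev) = 0 + 1 + 2 + 3 + 4 = 10.

10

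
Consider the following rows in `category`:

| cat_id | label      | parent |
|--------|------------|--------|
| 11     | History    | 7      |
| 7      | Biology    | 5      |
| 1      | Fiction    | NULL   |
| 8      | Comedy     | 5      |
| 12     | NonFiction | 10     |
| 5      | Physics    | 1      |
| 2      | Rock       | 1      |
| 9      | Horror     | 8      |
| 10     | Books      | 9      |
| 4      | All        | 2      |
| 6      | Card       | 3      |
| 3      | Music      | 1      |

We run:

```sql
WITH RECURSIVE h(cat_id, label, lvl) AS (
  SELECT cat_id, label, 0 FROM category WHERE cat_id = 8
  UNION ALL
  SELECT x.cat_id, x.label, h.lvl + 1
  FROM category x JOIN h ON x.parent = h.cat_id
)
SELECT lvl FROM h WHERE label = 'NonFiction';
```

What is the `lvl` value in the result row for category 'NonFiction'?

Base: cat_id=8 (Comedy) at lvl 0.
Iteration 1: rows with parent in {8} -> Horror (id 9, lvl 1).
Iteration 2: rows with parent in {9} -> Books (id 10, lvl 2).
Iteration 3: rows with parent in {10} -> NonFiction (id 12, lvl 3).
Iteration 4: no rows with parent in {12}; recursion stops.

3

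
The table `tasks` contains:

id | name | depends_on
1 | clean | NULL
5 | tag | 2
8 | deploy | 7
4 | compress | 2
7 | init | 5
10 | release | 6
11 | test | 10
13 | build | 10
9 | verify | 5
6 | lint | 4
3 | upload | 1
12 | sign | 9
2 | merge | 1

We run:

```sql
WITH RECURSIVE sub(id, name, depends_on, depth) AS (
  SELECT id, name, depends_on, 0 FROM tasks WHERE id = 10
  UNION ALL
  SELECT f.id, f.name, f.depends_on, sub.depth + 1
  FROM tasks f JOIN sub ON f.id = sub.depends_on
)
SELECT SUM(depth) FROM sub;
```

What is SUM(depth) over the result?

10

Base: id=10 (release), depends_on=6, depth 0.
Iteration 1: join on id=6 -> lint (id 6, depends_on=4, depth 1).
Iteration 2: join on id=4 -> compress (id 4, depends_on=2, depth 2).
Iteration 3: join on id=2 -> merge (id 2, depends_on=1, depth 3).
Iteration 4: join on id=1 -> clean (id 1, depends_on=NULL, depth 4).
Iteration 5: depends_on is NULL; no match; recursion stops.
SUM(depth) = 0 + 1 + 2 + 3 + 4 = 10.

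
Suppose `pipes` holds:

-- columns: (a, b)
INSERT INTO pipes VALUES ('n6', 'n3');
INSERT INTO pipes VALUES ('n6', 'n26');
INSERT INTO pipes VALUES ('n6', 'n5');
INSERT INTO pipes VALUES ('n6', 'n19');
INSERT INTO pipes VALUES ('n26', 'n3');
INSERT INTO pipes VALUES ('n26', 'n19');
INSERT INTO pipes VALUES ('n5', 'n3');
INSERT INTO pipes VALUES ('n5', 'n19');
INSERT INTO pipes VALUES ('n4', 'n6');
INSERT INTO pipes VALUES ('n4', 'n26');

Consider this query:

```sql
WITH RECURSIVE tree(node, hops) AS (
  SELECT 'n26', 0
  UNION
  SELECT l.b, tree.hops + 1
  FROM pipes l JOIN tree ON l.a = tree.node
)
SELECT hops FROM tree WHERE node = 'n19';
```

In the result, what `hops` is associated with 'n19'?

Base: (n26, hops=0).
Iteration 1: edges from {n26} -> (n19, hops=1), (n3, hops=1).
Iteration 2: no outgoing edges from {n19,n3}; recursion stops.

1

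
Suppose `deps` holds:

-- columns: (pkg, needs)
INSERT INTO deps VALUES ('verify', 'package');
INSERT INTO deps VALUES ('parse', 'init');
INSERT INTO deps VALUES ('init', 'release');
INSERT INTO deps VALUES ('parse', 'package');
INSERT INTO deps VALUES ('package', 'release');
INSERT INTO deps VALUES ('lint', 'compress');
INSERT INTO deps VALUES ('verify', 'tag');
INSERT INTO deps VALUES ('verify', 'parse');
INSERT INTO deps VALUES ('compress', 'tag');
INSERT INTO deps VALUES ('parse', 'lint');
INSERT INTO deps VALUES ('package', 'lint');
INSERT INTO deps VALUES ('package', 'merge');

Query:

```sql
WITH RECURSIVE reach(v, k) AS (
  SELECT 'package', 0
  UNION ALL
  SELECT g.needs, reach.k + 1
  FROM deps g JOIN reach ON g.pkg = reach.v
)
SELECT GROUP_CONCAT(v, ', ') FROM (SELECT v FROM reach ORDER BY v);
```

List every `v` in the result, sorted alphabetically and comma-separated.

compress, lint, merge, package, release, tag

Base: (package, k=0).
Iteration 1: edges from {package} -> (lint, k=1), (merge, k=1), (release, k=1).
Iteration 2: edges from {lint,merge,release} -> (compress, k=2).
Iteration 3: edges from {compress} -> (tag, k=3).
Iteration 4: no outgoing edges from {tag}; recursion stops.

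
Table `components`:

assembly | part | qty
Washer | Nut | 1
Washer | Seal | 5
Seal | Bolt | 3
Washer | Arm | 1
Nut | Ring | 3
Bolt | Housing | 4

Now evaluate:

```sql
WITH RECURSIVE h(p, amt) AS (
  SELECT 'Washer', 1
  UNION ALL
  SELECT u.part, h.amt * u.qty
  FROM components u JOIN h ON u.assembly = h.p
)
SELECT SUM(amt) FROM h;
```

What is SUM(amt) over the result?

86

Base: (Washer, amt=1).
Iteration 1: components of {Washer} -> Arm = 1*1 = 1, Nut = 1*1 = 1, Seal = 1*5 = 5.
Iteration 2: components of {Arm,Nut,Seal} -> Bolt = 5*3 = 15, Ring = 1*3 = 3.
Iteration 3: components of {Bolt,Ring} -> Housing = 15*4 = 60.
Iteration 4: no further components; recursion stops.
SUM(amt) = 1 + 1 + 5 + 1 + 3 + 15 + 60 = 86.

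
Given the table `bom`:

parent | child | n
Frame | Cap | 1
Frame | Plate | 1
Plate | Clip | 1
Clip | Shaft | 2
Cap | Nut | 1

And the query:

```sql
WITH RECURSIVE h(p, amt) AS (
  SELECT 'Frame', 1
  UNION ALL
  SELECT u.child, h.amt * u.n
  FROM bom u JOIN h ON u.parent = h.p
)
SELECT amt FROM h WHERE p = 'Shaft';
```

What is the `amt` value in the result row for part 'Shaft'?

Base: (Frame, amt=1).
Iteration 1: components of {Frame} -> Cap = 1*1 = 1, Plate = 1*1 = 1.
Iteration 2: components of {Cap,Plate} -> Clip = 1*1 = 1, Nut = 1*1 = 1.
Iteration 3: components of {Clip,Nut} -> Shaft = 1*2 = 2.
Iteration 4: no further components; recursion stops.

2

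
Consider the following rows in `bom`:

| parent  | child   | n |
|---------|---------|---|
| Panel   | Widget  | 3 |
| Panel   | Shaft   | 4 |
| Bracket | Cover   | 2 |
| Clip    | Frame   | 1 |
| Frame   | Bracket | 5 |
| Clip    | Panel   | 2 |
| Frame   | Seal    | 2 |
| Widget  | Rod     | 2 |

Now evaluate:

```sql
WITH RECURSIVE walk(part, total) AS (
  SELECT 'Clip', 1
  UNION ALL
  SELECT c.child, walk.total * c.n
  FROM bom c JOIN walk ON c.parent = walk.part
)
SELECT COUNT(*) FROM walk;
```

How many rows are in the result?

9

Base: (Clip, total=1).
Iteration 1: components of {Clip} -> Frame = 1*1 = 1, Panel = 1*2 = 2.
Iteration 2: components of {Frame,Panel} -> Bracket = 1*5 = 5, Seal = 1*2 = 2, Shaft = 2*4 = 8, Widget = 2*3 = 6.
Iteration 3: components of {Bracket,Seal,Shaft,Widget} -> Cover = 5*2 = 10, Rod = 6*2 = 12.
Iteration 4: no further components; recursion stops.
Total rows emitted: 9.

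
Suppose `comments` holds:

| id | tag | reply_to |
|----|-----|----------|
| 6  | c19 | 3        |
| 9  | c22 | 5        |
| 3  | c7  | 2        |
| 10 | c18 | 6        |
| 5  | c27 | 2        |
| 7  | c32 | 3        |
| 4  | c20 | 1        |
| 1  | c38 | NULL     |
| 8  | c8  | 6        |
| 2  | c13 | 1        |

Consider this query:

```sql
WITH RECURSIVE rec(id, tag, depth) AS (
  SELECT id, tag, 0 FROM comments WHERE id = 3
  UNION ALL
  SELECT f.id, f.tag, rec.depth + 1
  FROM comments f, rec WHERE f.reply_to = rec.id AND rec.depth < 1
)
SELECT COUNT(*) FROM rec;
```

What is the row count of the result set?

Base: id=3 (c7) at depth 0.
Iteration 1: rows with reply_to in {3} -> c19 (id 6, depth 1), c32 (id 7, depth 1).
Iteration 2: depth < 1 fails for all current rows; recursion stops.
Total rows emitted: 3.

3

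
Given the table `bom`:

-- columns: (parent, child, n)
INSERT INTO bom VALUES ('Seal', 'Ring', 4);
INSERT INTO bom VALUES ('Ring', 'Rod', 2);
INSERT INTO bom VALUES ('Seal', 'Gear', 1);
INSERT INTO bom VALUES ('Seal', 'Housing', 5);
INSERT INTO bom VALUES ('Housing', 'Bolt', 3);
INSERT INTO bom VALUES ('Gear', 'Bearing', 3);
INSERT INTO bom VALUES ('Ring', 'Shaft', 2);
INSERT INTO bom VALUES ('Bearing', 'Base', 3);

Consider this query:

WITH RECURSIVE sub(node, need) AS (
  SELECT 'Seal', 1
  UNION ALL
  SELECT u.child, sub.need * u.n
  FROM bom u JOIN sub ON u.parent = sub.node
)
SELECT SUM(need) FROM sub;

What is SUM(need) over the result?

54

Base: (Seal, need=1).
Iteration 1: components of {Seal} -> Gear = 1*1 = 1, Housing = 1*5 = 5, Ring = 1*4 = 4.
Iteration 2: components of {Gear,Housing,Ring} -> Bearing = 1*3 = 3, Bolt = 5*3 = 15, Rod = 4*2 = 8, Shaft = 4*2 = 8.
Iteration 3: components of {Bearing,Bolt,Rod,Shaft} -> Base = 3*3 = 9.
Iteration 4: no further components; recursion stops.
SUM(need) = 1 + 4 + 1 + 5 + 8 + 8 + 3 + 15 + 9 = 54.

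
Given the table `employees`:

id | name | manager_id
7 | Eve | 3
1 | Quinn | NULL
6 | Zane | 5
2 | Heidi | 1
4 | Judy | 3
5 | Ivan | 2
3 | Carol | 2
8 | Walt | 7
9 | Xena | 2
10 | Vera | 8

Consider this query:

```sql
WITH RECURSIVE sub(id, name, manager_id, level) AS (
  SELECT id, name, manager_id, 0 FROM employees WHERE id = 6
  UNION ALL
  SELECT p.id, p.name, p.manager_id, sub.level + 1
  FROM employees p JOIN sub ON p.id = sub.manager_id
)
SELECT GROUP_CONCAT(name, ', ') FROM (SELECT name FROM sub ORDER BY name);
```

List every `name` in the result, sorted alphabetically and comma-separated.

Heidi, Ivan, Quinn, Zane

Base: id=6 (Zane), manager_id=5, level 0.
Iteration 1: join on id=5 -> Ivan (id 5, manager_id=2, level 1).
Iteration 2: join on id=2 -> Heidi (id 2, manager_id=1, level 2).
Iteration 3: join on id=1 -> Quinn (id 1, manager_id=NULL, level 3).
Iteration 4: manager_id is NULL; no match; recursion stops.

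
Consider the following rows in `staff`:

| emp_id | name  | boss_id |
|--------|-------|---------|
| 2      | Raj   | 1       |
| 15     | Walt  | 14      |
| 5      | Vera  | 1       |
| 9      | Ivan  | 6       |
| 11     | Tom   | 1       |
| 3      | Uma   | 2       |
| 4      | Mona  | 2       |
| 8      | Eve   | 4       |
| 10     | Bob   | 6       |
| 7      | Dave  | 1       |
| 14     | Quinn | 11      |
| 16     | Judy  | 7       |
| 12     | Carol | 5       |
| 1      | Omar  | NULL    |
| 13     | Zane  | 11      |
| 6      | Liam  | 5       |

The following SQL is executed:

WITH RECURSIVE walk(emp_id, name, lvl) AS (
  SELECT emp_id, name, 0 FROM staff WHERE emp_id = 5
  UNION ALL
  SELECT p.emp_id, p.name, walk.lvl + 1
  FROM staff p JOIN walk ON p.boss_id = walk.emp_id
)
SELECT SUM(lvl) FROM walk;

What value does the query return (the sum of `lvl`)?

6

Base: emp_id=5 (Vera) at lvl 0.
Iteration 1: rows with boss_id in {5} -> Liam (id 6, lvl 1), Carol (id 12, lvl 1).
Iteration 2: rows with boss_id in {6,12} -> Ivan (id 9, lvl 2), Bob (id 10, lvl 2).
Iteration 3: no rows with boss_id in {9,10}; recursion stops.
SUM(lvl) = 0 + 1 + 1 + 2 + 2 = 6.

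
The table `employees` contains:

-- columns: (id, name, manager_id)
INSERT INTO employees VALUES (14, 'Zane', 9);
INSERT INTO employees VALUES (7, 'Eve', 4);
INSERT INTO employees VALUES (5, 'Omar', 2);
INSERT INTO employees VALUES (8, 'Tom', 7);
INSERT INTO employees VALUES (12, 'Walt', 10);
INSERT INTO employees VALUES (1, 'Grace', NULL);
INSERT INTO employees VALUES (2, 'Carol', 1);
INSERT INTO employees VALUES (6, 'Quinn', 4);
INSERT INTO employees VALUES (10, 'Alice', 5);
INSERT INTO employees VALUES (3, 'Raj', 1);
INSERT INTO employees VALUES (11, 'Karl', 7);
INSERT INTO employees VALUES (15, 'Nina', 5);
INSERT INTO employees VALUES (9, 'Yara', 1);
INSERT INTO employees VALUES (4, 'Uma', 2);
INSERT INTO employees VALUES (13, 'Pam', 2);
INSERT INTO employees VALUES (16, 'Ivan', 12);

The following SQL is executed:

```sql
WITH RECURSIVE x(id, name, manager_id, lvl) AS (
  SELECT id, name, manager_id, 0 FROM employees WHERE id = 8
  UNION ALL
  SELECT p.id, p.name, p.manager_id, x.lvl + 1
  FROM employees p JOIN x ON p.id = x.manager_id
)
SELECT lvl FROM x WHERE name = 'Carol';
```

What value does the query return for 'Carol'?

3

Base: id=8 (Tom), manager_id=7, lvl 0.
Iteration 1: join on id=7 -> Eve (id 7, manager_id=4, lvl 1).
Iteration 2: join on id=4 -> Uma (id 4, manager_id=2, lvl 2).
Iteration 3: join on id=2 -> Carol (id 2, manager_id=1, lvl 3).
Iteration 4: join on id=1 -> Grace (id 1, manager_id=NULL, lvl 4).
Iteration 5: manager_id is NULL; no match; recursion stops.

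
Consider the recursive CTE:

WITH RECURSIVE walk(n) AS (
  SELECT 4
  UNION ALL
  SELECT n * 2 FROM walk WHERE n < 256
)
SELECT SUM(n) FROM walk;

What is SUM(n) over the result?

Base: n=4.
Iteration 1: 4 < 256 holds -> n = 4 * 2 = 8.
Iteration 2: 8 < 256 holds -> n = 8 * 2 = 16.
Iteration 3: 16 < 256 holds -> n = 16 * 2 = 32.
Iteration 4: 32 < 256 holds -> n = 32 * 2 = 64.
Iteration 5: 64 < 256 holds -> n = 64 * 2 = 128.
Iteration 6: 128 < 256 holds -> n = 128 * 2 = 256.
Iteration 7: 256 < 256 fails; recursion stops.
SUM(n) = 4 + 8 + 16 + 32 + 64 + 128 + 256 = 508.

508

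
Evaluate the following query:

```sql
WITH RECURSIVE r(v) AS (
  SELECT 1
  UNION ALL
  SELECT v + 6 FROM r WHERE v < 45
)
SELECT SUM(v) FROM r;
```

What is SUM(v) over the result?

Base: v=1.
Iteration 1: 1 < 45 holds -> v = 1 + 6 = 7.
Iteration 2: 7 < 45 holds -> v = 7 + 6 = 13.
Iteration 3: 13 < 45 holds -> v = 13 + 6 = 19.
Iteration 4: 19 < 45 holds -> v = 19 + 6 = 25.
Iteration 5: 25 < 45 holds -> v = 25 + 6 = 31.
Iteration 6: 31 < 45 holds -> v = 31 + 6 = 37.
Iteration 7: 37 < 45 holds -> v = 37 + 6 = 43.
Iteration 8: 43 < 45 holds -> v = 43 + 6 = 49.
Iteration 9: 49 < 45 fails; recursion stops.
SUM(v) = 1 + 7 + 13 + 19 + 25 + 31 + 37 + 43 + 49 = 225.

225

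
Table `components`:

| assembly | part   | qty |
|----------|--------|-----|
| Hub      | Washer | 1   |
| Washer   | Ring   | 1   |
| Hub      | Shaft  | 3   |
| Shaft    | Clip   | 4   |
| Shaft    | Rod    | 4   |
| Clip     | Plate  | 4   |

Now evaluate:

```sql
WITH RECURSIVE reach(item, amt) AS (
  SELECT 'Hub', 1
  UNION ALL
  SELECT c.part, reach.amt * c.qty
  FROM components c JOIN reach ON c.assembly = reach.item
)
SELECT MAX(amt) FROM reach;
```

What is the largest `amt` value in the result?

48

Base: (Hub, amt=1).
Iteration 1: components of {Hub} -> Shaft = 1*3 = 3, Washer = 1*1 = 1.
Iteration 2: components of {Shaft,Washer} -> Clip = 3*4 = 12, Ring = 1*1 = 1, Rod = 3*4 = 12.
Iteration 3: components of {Clip,Ring,Rod} -> Plate = 12*4 = 48.
Iteration 4: no further components; recursion stops.
amt values: 1, 1, 3, 1, 12, 12, 48; the maximum is 48.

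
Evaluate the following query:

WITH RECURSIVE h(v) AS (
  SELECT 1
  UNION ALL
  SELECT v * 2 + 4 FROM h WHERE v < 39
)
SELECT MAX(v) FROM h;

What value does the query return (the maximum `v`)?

Base: v=1.
Iteration 1: 1 < 39 holds -> v = 1 * 2 + 4 = 6.
Iteration 2: 6 < 39 holds -> v = 6 * 2 + 4 = 16.
Iteration 3: 16 < 39 holds -> v = 16 * 2 + 4 = 36.
Iteration 4: 36 < 39 holds -> v = 36 * 2 + 4 = 76.
Iteration 5: 76 < 39 fails; recursion stops.
v values: 1, 6, 16, 36, 76; the maximum is 76.

76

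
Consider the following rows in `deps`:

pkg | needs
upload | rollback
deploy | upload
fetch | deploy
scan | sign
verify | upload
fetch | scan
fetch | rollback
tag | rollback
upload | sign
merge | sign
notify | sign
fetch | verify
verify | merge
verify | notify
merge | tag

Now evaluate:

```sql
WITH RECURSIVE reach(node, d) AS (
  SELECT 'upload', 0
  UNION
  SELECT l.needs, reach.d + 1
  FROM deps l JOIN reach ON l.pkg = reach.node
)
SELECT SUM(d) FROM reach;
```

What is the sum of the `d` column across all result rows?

Base: (upload, d=0).
Iteration 1: edges from {upload} -> (rollback, d=1), (sign, d=1).
Iteration 2: no outgoing edges from {rollback,sign}; recursion stops.
SUM(d) = 0 + 1 + 1 = 2.

2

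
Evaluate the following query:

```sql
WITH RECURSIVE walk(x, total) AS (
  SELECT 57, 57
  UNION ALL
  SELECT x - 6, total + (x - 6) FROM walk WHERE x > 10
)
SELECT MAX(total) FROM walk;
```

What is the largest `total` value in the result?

Base: x=57, total=57.
Iteration 1: 57 > 10 holds -> x = 57 - 6 = 51, total = 57 + 51 = 108.
Iteration 2: 51 > 10 holds -> x = 51 - 6 = 45, total = 108 + 45 = 153.
Iteration 3: 45 > 10 holds -> x = 45 - 6 = 39, total = 153 + 39 = 192.
Iteration 4: 39 > 10 holds -> x = 39 - 6 = 33, total = 192 + 33 = 225.
Iteration 5: 33 > 10 holds -> x = 33 - 6 = 27, total = 225 + 27 = 252.
Iteration 6: 27 > 10 holds -> x = 27 - 6 = 21, total = 252 + 21 = 273.
Iteration 7: 21 > 10 holds -> x = 21 - 6 = 15, total = 273 + 15 = 288.
Iteration 8: 15 > 10 holds -> x = 15 - 6 = 9, total = 288 + 9 = 297.
Iteration 9: 9 > 10 fails; recursion stops.
total values: 57, 108, 153, 192, 225, 252, 273, 288, 297; the maximum is 297.

297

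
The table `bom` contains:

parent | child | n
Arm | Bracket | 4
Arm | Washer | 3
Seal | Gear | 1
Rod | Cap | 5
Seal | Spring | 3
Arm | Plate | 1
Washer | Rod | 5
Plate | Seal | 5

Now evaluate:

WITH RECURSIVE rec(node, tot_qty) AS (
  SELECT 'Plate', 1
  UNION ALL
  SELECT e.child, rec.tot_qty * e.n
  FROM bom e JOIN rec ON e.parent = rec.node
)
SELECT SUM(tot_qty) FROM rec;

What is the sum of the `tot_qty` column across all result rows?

Base: (Plate, tot_qty=1).
Iteration 1: components of {Plate} -> Seal = 1*5 = 5.
Iteration 2: components of {Seal} -> Gear = 5*1 = 5, Spring = 5*3 = 15.
Iteration 3: no further components; recursion stops.
SUM(tot_qty) = 1 + 5 + 15 + 5 = 26.

26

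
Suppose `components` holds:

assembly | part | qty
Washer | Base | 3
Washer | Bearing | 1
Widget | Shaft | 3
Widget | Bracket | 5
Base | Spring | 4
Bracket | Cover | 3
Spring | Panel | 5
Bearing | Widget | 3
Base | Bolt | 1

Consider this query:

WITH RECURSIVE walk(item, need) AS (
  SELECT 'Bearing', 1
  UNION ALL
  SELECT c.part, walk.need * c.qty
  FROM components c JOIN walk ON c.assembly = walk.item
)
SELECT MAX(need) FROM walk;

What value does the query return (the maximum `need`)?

45

Base: (Bearing, need=1).
Iteration 1: components of {Bearing} -> Widget = 1*3 = 3.
Iteration 2: components of {Widget} -> Bracket = 3*5 = 15, Shaft = 3*3 = 9.
Iteration 3: components of {Bracket,Shaft} -> Cover = 15*3 = 45.
Iteration 4: no further components; recursion stops.
need values: 1, 3, 15, 9, 45; the maximum is 45.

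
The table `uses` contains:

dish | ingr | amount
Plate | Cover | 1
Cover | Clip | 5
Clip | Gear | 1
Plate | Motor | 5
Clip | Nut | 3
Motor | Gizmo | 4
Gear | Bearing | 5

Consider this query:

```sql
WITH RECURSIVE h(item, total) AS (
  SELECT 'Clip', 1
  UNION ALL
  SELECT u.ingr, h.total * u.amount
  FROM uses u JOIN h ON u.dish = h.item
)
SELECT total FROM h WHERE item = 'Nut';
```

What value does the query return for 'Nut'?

Base: (Clip, total=1).
Iteration 1: components of {Clip} -> Gear = 1*1 = 1, Nut = 1*3 = 3.
Iteration 2: components of {Gear,Nut} -> Bearing = 1*5 = 5.
Iteration 3: no further components; recursion stops.

3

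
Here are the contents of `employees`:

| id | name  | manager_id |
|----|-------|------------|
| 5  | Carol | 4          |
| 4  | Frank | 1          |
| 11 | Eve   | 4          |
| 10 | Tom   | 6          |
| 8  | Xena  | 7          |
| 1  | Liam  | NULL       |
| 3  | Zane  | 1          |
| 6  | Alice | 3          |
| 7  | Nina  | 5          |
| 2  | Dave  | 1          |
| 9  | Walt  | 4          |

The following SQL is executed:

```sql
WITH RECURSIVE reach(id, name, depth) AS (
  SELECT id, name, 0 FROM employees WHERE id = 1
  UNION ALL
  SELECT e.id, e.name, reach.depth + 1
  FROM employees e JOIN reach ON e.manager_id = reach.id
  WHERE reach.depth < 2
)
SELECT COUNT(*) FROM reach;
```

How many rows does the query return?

Base: id=1 (Liam) at depth 0.
Iteration 1: rows with manager_id in {1} -> Dave (id 2, depth 1), Zane (id 3, depth 1), Frank (id 4, depth 1).
Iteration 2: rows with manager_id in {2,3,4} -> Carol (id 5, depth 2), Alice (id 6, depth 2), Walt (id 9, depth 2), Eve (id 11, depth 2).
Iteration 3: depth < 2 fails for all current rows; recursion stops.
Total rows emitted: 8.

8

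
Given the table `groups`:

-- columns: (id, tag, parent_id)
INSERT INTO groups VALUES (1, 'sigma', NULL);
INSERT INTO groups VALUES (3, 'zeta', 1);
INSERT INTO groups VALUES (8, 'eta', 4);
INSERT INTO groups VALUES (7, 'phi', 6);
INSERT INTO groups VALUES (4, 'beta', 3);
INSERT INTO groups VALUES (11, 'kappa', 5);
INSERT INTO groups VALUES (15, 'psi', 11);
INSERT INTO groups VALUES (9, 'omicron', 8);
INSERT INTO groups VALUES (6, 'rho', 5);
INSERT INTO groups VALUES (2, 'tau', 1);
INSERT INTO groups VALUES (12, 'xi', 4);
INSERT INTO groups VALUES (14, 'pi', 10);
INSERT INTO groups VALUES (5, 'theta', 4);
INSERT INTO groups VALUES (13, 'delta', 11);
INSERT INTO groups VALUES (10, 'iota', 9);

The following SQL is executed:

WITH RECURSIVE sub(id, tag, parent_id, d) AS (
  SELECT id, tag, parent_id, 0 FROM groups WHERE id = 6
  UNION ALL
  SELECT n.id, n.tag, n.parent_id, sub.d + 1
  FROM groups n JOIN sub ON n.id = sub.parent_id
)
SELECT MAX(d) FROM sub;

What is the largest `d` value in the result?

4

Base: id=6 (rho), parent_id=5, d 0.
Iteration 1: join on id=5 -> theta (id 5, parent_id=4, d 1).
Iteration 2: join on id=4 -> beta (id 4, parent_id=3, d 2).
Iteration 3: join on id=3 -> zeta (id 3, parent_id=1, d 3).
Iteration 4: join on id=1 -> sigma (id 1, parent_id=NULL, d 4).
Iteration 5: parent_id is NULL; no match; recursion stops.
d values: 0, 1, 2, 3, 4; the maximum is 4.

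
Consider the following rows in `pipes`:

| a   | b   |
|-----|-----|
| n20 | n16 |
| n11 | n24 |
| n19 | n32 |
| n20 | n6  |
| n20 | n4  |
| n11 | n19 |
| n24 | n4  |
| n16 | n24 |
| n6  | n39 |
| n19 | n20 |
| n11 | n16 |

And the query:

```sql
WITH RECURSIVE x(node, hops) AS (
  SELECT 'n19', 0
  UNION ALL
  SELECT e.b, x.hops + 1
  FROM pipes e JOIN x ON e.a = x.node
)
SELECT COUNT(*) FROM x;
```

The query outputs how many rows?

Base: (n19, hops=0).
Iteration 1: edges from {n19} -> (n20, hops=1), (n32, hops=1).
Iteration 2: edges from {n20,n32} -> (n16, hops=2), (n4, hops=2), (n6, hops=2).
Iteration 3: edges from {n16,n4,n6} -> (n24, hops=3), (n39, hops=3).
Iteration 4: edges from {n24,n39} -> (n4, hops=4).
Iteration 5: no outgoing edges from {n4}; recursion stops.
Total rows emitted: 9.

9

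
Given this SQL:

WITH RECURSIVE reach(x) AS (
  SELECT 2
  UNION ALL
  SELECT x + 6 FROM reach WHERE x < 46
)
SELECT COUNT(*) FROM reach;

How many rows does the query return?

9

Base: x=2.
Iteration 1: 2 < 46 holds -> x = 2 + 6 = 8.
Iteration 2: 8 < 46 holds -> x = 8 + 6 = 14.
Iteration 3: 14 < 46 holds -> x = 14 + 6 = 20.
Iteration 4: 20 < 46 holds -> x = 20 + 6 = 26.
Iteration 5: 26 < 46 holds -> x = 26 + 6 = 32.
Iteration 6: 32 < 46 holds -> x = 32 + 6 = 38.
Iteration 7: 38 < 46 holds -> x = 38 + 6 = 44.
Iteration 8: 44 < 46 holds -> x = 44 + 6 = 50.
Iteration 9: 50 < 46 fails; recursion stops.
Total rows emitted: 9.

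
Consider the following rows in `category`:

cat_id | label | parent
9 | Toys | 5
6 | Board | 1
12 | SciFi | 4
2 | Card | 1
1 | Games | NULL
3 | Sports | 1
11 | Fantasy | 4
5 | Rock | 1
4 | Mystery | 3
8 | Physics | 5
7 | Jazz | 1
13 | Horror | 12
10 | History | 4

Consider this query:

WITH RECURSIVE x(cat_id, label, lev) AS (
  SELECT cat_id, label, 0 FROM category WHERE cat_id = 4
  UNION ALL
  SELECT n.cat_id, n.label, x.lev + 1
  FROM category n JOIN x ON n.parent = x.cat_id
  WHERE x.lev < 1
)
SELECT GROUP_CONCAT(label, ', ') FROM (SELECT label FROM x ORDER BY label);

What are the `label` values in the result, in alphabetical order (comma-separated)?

Base: cat_id=4 (Mystery) at lev 0.
Iteration 1: rows with parent in {4} -> History (id 10, lev 1), Fantasy (id 11, lev 1), SciFi (id 12, lev 1).
Iteration 2: lev < 1 fails for all current rows; recursion stops.

Fantasy, History, Mystery, SciFi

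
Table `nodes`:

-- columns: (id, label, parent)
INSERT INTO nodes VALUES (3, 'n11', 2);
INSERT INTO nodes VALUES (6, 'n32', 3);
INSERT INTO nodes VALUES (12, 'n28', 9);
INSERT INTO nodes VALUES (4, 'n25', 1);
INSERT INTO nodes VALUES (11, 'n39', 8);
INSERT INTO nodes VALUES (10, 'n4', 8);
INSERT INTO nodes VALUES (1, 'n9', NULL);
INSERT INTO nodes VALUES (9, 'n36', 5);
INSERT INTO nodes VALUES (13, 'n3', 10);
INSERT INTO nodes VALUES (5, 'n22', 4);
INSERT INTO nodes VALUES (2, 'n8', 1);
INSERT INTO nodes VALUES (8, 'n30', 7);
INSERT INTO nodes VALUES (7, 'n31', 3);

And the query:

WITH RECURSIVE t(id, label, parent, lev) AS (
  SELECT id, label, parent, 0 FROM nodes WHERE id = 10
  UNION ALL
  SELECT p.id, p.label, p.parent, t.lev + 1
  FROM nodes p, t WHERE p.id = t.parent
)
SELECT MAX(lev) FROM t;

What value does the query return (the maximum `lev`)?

Base: id=10 (n4), parent=8, lev 0.
Iteration 1: join on id=8 -> n30 (id 8, parent=7, lev 1).
Iteration 2: join on id=7 -> n31 (id 7, parent=3, lev 2).
Iteration 3: join on id=3 -> n11 (id 3, parent=2, lev 3).
Iteration 4: join on id=2 -> n8 (id 2, parent=1, lev 4).
Iteration 5: join on id=1 -> n9 (id 1, parent=NULL, lev 5).
Iteration 6: parent is NULL; no match; recursion stops.
lev values: 0, 1, 2, 3, 4, 5; the maximum is 5.

5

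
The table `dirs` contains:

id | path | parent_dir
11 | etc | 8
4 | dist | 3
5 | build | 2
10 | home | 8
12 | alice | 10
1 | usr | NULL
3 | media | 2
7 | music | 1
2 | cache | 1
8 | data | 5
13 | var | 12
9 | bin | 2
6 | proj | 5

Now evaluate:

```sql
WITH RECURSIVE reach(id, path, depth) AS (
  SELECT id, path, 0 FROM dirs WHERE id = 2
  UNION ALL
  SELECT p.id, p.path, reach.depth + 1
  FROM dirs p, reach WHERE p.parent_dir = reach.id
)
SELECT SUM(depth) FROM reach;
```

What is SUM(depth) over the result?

24

Base: id=2 (cache) at depth 0.
Iteration 1: rows with parent_dir in {2} -> media (id 3, depth 1), build (id 5, depth 1), bin (id 9, depth 1).
Iteration 2: rows with parent_dir in {3,5,9} -> dist (id 4, depth 2), proj (id 6, depth 2), data (id 8, depth 2).
Iteration 3: rows with parent_dir in {4,6,8} -> home (id 10, depth 3), etc (id 11, depth 3).
Iteration 4: rows with parent_dir in {10,11} -> alice (id 12, depth 4).
Iteration 5: rows with parent_dir in {12} -> var (id 13, depth 5).
Iteration 6: no rows with parent_dir in {13}; recursion stops.
SUM(depth) = 0 + 1 + 1 + 1 + 2 + 2 + 2 + 3 + 3 + 4 + 5 = 24.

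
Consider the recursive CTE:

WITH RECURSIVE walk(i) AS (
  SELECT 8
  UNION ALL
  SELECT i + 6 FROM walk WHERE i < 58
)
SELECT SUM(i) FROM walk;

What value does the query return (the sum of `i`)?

Base: i=8.
Iteration 1: 8 < 58 holds -> i = 8 + 6 = 14.
Iteration 2: 14 < 58 holds -> i = 14 + 6 = 20.
Iteration 3: 20 < 58 holds -> i = 20 + 6 = 26.
Iteration 4: 26 < 58 holds -> i = 26 + 6 = 32.
Iteration 5: 32 < 58 holds -> i = 32 + 6 = 38.
Iteration 6: 38 < 58 holds -> i = 38 + 6 = 44.
Iteration 7: 44 < 58 holds -> i = 44 + 6 = 50.
Iteration 8: 50 < 58 holds -> i = 50 + 6 = 56.
Iteration 9: 56 < 58 holds -> i = 56 + 6 = 62.
Iteration 10: 62 < 58 fails; recursion stops.
SUM(i) = 8 + 14 + 20 + 26 + 32 + 38 + 44 + 50 + 56 + 62 = 350.

350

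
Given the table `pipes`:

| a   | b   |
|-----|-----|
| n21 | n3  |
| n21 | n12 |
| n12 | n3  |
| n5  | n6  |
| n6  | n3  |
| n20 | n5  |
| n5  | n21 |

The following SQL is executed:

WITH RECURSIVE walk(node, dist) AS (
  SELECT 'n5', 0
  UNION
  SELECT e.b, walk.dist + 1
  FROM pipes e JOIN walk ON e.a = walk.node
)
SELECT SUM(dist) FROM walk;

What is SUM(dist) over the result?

9

Base: (n5, dist=0).
Iteration 1: edges from {n5} -> (n21, dist=1), (n6, dist=1).
Iteration 2: edges from {n21,n6} -> (n12, dist=2), (n3, dist=2). [UNION drops 1 duplicate row(s)]
Iteration 3: edges from {n12,n3} -> (n3, dist=3).
Iteration 4: no outgoing edges from {n3}; recursion stops.
SUM(dist) = 0 + 1 + 1 + 2 + 2 + 3 = 9.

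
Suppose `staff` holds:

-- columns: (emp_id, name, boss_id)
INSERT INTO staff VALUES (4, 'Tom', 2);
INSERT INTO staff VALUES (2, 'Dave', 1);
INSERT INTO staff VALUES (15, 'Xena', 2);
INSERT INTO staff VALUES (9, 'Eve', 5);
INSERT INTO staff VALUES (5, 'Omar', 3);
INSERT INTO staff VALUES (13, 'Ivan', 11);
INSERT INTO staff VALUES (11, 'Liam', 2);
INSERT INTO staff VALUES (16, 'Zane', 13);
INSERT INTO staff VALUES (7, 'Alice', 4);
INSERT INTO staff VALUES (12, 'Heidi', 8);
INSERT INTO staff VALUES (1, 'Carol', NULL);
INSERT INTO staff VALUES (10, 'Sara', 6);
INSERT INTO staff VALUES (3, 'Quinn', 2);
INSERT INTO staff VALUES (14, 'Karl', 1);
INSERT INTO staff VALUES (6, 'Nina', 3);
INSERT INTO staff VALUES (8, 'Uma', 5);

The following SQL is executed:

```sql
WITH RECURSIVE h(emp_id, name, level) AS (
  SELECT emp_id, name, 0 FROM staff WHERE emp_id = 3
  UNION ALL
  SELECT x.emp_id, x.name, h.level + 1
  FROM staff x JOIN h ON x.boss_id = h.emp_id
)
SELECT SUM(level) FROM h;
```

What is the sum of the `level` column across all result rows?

Base: emp_id=3 (Quinn) at level 0.
Iteration 1: rows with boss_id in {3} -> Omar (id 5, level 1), Nina (id 6, level 1).
Iteration 2: rows with boss_id in {5,6} -> Uma (id 8, level 2), Eve (id 9, level 2), Sara (id 10, level 2).
Iteration 3: rows with boss_id in {8,9,10} -> Heidi (id 12, level 3).
Iteration 4: no rows with boss_id in {12}; recursion stops.
SUM(level) = 0 + 1 + 1 + 2 + 2 + 2 + 3 = 11.

11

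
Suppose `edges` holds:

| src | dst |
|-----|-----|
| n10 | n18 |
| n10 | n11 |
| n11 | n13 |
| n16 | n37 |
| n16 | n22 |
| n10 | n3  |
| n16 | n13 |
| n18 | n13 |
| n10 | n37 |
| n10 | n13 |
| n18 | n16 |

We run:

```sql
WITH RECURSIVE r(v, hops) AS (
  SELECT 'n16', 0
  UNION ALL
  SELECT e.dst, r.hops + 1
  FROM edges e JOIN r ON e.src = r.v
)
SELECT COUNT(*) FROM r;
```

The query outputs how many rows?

Base: (n16, hops=0).
Iteration 1: edges from {n16} -> (n13, hops=1), (n22, hops=1), (n37, hops=1).
Iteration 2: no outgoing edges from {n13,n22,n37}; recursion stops.
Total rows emitted: 4.

4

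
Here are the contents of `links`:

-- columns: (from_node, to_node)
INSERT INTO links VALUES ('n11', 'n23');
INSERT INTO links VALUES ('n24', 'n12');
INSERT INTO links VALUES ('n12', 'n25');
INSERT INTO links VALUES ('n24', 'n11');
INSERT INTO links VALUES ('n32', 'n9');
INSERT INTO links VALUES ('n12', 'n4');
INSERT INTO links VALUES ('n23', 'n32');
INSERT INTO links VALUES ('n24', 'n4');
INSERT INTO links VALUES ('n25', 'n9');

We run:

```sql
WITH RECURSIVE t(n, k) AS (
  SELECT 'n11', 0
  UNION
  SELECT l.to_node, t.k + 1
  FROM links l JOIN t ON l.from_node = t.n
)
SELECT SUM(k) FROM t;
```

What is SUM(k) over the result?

6

Base: (n11, k=0).
Iteration 1: edges from {n11} -> (n23, k=1).
Iteration 2: edges from {n23} -> (n32, k=2).
Iteration 3: edges from {n32} -> (n9, k=3).
Iteration 4: no outgoing edges from {n9}; recursion stops.
SUM(k) = 0 + 1 + 2 + 3 = 6.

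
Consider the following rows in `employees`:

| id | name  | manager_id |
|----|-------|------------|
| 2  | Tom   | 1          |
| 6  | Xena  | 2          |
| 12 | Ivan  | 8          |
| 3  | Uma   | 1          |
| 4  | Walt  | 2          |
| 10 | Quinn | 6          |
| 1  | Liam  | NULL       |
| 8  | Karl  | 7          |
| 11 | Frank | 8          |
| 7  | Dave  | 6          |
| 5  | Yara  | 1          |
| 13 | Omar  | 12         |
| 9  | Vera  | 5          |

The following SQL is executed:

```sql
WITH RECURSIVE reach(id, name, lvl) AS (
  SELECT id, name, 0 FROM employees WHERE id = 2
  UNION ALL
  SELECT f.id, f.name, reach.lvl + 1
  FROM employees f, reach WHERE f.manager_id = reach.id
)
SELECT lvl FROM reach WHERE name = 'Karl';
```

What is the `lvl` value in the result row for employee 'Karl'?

3

Base: id=2 (Tom) at lvl 0.
Iteration 1: rows with manager_id in {2} -> Walt (id 4, lvl 1), Xena (id 6, lvl 1).
Iteration 2: rows with manager_id in {4,6} -> Dave (id 7, lvl 2), Quinn (id 10, lvl 2).
Iteration 3: rows with manager_id in {7,10} -> Karl (id 8, lvl 3).
Iteration 4: rows with manager_id in {8} -> Frank (id 11, lvl 4), Ivan (id 12, lvl 4).
Iteration 5: rows with manager_id in {11,12} -> Omar (id 13, lvl 5).
Iteration 6: no rows with manager_id in {13}; recursion stops.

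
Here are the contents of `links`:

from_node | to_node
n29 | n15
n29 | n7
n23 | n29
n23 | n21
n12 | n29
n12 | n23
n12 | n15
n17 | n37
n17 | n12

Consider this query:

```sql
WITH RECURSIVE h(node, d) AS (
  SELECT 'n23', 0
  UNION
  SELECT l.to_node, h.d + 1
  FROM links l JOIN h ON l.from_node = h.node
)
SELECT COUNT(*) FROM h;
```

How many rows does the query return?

Base: (n23, d=0).
Iteration 1: edges from {n23} -> (n21, d=1), (n29, d=1).
Iteration 2: edges from {n21,n29} -> (n15, d=2), (n7, d=2).
Iteration 3: no outgoing edges from {n15,n7}; recursion stops.
Total rows emitted: 5.

5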